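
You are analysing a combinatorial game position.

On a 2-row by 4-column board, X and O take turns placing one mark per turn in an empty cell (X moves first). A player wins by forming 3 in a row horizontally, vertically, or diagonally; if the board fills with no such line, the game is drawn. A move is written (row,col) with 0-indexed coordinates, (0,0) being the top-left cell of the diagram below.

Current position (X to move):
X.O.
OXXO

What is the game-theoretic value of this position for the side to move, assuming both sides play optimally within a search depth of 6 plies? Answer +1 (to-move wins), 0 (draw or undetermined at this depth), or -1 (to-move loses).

[X.O./OXXO] X move#1: (0,1):+0/XXO./OXXO*, (0,3):+0/X.OX/OXXO
[XXO./OXXO] O move#2: (0,3):+0/XXOO/OXXO*
[XXOO/OXXO] end (terminal +0, X#3); searched X.O./OXXO to 6

value(X.O./OXXO, X) = 0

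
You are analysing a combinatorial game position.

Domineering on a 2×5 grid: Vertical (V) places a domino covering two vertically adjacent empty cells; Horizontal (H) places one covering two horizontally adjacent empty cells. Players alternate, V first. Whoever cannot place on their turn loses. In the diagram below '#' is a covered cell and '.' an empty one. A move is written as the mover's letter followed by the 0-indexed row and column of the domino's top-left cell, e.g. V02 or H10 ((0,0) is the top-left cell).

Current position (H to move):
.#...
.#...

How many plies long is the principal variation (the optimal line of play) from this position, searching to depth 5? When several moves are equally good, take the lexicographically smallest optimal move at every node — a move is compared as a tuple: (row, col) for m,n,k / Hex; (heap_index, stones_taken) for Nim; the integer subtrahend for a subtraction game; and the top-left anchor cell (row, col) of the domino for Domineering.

ply 1, H at .#.../.#... | H02=-1→.###./.#...*; H03=-1→.#.##/.#...; H12=-1→.#.../.###.; H13=-1→.#.../.#.##
ply 2, V at .###./.#... | V00=-1→####./##...; V04=+1→.####/.#..#*
ply 3, H at .####/.#..# | H12=-1→.####/.####*
ply 4, V at .####/.#### | V00=+1→#####/#####*
ply 5: #####/##### is terminal -1 (H); from .#.../.#... depth 5

PV length from [.#.../.#...]: 4 plies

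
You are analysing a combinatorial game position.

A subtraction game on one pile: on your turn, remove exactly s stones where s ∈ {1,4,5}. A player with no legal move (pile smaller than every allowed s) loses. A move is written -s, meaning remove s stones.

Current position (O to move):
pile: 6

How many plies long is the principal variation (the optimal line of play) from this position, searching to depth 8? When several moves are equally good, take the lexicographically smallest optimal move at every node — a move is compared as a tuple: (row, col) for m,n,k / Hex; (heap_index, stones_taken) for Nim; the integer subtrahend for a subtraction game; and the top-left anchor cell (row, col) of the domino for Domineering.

[6] O move#1: -1:-1/5, -4:+1/2*, -5:-1/1
[2] X move#2: -1:-1/1*
[1] O move#3: -1:+1/0*
[0] end (terminal -1, X#4); searched 6 to 8

PV length from [6]: 3 plies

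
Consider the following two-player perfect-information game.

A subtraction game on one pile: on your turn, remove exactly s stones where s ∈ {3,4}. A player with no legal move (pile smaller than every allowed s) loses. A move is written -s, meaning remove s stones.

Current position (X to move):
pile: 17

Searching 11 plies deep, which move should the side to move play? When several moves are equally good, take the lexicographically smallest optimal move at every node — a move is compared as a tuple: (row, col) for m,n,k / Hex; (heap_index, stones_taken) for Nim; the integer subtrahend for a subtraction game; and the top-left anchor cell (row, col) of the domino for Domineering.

X's best at [17]: -3

p1 X@[17]: -3[14]+1* -4[13]-1
p2 O@[14]: -3[11]-1* -4[10]-1
p3 X@[11]: -3[8]+1* -4[7]+1
p4 O@[8]: -3[5]-1* -4[4]-1
p5 X@[5]: -3[2]+1* -4[1]+1
p6 O@[2] terminal -1; root [17] d11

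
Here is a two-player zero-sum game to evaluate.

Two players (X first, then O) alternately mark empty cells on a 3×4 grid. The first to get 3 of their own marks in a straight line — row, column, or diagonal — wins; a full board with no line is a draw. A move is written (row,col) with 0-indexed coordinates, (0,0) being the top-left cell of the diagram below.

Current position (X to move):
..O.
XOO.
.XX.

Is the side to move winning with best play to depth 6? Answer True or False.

X winning at [..O./XOO./.XX.]: True

[..O./XOO./.XX.] X move#1: (0,0):-1/X.O./XOO./.XX., (0,1):-1/.XO./XOO./.XX., (0,3):-1/..OX/XOO./.XX., (1,3):-1/..O./XOOX/.XX., (2,0):+1/..O./XOO./XXX.*, (2,3):+1/..O./XOO./.XXX
[..O./XOO./XXX.] end (terminal -1, O#2); searched ..O./XOO./.XX. to 6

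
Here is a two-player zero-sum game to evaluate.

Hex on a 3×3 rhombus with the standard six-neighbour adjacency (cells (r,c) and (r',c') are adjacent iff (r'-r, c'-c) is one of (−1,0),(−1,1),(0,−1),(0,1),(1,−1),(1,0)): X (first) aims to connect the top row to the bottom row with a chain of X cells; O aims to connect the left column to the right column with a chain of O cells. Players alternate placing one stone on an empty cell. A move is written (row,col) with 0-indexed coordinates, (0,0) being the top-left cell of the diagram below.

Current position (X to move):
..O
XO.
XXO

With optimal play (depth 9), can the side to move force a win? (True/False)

X winning at [..O/XO./XXO]: True

[..O/XO./XXO] X move#1: (0,0):+1/X.O/XO./XXO*, (0,1):+1/.XO/XO./XXO, (1,2):+1/..O/XOX/XXO
[X.O/XO./XXO] end (terminal -1, O#2); searched ..O/XO./XXO to 9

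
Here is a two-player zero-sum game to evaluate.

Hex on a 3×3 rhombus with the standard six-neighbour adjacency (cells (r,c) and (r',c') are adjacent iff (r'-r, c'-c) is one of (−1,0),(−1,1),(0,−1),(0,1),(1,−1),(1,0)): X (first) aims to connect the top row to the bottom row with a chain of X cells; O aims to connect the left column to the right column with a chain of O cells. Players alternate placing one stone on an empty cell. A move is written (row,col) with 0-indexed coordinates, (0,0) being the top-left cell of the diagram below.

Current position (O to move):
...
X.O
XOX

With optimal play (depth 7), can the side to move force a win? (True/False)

O winning at [.../X.O/XOX]: False

p1 O@[.../X.O/XOX]: (0,0)[O../X.O/XOX]-1* (0,1)[.O./X.O/XOX]-1 (0,2)[..O/X.O/XOX]-1 (1,1)[.../XOO/XOX]-1
p2 X@[O../X.O/XOX]: (0,1)[OX./X.O/XOX]+1* (0,2)[O.X/X.O/XOX]+1 (1,1)[O../XXO/XOX]+1
p3 O@[OX./X.O/XOX] terminal -1; root [.../X.O/XOX] d7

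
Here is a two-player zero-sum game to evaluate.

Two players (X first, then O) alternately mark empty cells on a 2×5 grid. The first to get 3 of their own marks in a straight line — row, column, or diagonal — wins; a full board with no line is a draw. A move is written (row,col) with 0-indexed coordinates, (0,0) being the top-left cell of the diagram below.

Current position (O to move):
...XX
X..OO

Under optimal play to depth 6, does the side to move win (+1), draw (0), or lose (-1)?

value(...XX/X..OO, O) = +1

ply 1, O at ...XX/X..OO | (0,0)=-1→O..XX/X..OO; (0,1)=-1→.O.XX/X..OO; (0,2)=+0→..OXX/X..OO; (1,1)=-1→...XX/XO.OO; (1,2)=+1→...XX/X.OOO*
ply 2: ...XX/X.OOO is terminal -1 (X); from ...XX/X..OO depth 6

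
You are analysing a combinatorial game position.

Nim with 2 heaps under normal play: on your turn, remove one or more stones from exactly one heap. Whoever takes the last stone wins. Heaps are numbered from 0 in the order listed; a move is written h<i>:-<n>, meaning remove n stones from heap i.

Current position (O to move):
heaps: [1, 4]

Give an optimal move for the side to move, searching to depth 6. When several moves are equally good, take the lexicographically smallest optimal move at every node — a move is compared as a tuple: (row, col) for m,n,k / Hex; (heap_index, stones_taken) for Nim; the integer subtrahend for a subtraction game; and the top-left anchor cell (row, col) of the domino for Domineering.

O's best at [(1,4)]: h1:-3

ply 1, O at (1,4) | h0:-1=-1→(0,4); h1:-1=-1→(1,3); h1:-2=-1→(1,2); h1:-3=+1→(1,1)*; h1:-4=-1→(1,0)
ply 2, X at (1,1) | h0:-1=-1→(0,1)*; h1:-1=-1→(1,0)
ply 3, O at (0,1) | h1:-1=+1→(0,0)*
ply 4: (0,0) is terminal -1 (X); from (1,4) depth 6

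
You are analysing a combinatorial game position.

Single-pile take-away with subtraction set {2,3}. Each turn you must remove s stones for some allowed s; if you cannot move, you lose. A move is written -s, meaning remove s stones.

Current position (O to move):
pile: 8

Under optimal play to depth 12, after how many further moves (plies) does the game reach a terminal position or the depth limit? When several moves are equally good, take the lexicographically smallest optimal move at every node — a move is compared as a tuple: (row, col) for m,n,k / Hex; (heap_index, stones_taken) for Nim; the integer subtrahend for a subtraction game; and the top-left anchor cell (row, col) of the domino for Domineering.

ply 1, O at 8 | -2=+1→6*; -3=+1→5
ply 2, X at 6 | -2=-1→4*; -3=-1→3
ply 3, O at 4 | -2=-1→2; -3=+1→1*
ply 4: 1 is terminal -1 (X); from 8 depth 12

PV length from [8]: 3 plies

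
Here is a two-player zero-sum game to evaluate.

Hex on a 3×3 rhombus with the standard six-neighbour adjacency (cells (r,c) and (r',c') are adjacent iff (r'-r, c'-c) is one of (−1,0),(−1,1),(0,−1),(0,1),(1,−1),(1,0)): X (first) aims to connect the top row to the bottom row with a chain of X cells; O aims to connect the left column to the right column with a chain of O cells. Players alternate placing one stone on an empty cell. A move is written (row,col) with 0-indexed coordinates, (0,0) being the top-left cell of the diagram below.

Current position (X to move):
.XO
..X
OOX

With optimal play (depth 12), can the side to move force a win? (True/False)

[.XO/..X/OOX] X move#1: (0,0):-1/XXO/..X/OOX, (1,0):-1/.XO/X.X/OOX, (1,1):+1/.XO/.XX/OOX*
[.XO/.XX/OOX] end (terminal -1, O#2); searched .XO/..X/OOX to 12

X winning at [.XO/..X/OOX]: True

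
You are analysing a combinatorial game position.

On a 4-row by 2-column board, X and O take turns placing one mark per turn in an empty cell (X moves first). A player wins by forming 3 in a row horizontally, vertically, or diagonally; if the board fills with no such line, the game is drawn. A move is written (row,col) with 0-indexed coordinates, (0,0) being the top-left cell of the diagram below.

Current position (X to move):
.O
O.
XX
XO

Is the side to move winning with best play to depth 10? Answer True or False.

X winning at [.O/O./XX/XO]: False

p1 X@[.O/O./XX/XO]: (0,0)[XO/O./XX/XO]+0* (1,1)[.O/OX/XX/XO]+0
p2 O@[XO/O./XX/XO]: (1,1)[XO/OO/XX/XO]+0*
p3 X@[XO/OO/XX/XO] terminal +0; root [.O/O./XX/XO] d10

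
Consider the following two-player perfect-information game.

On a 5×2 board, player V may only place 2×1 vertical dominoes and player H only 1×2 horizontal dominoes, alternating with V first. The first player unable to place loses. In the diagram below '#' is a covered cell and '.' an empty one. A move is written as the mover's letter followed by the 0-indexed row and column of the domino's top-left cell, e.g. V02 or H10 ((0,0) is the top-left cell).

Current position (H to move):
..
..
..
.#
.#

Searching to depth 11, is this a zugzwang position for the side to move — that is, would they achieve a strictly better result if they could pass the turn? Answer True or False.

ply 1, H at ../../../.#/.# | H00=-1→##/../../.#/.#; H10=+1→../##/../.#/.#*; H20=-1→../../##/.#/.#
ply 2, V at ../##/../.#/.# | V20=-1→../##/#./##/.#*; V30=-1→../##/../##/##
ply 3, H at ../##/#./##/.# | H00=+1→##/##/#./##/.#*
ply 4: ##/##/#./##/.# is terminal -1 (V); from ../../../.#/.# depth 11
if H skipped the turn, V would face:
~ ply 1, V at ../../../.#/.# | V00=+1→#./#./../.#/.#*; V01=+1→.#/.#/../.#/.#; V10=+1→../#./#./.#/.#; V11=+1→../.#/.#/.#/.#; V20=-1→../../#./##/.#; V30=-1→../../../##/##
~ ply 2, H at #./#./../.#/.# | H20=-1→#./#./##/.#/.#*
~ ply 3, V at #./#./##/.#/.# | V01=+1→##/##/##/.#/.#*; V30=+1→#./#./##/##/##
~ ply 4: ##/##/##/.#/.# is terminal -1 (H); from ../../../.#/.# depth 11
compare (H): move=+1 vs pass=-1

zugzwang(../../../.#/.#, H) = False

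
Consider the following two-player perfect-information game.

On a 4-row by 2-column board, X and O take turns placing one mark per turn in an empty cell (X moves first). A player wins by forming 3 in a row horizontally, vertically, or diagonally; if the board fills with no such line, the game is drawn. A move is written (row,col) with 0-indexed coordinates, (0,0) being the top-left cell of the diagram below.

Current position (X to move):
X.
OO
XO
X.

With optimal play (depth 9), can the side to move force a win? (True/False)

ply 1, X at X./OO/XO/X. | (0,1)=-1→XX/OO/XO/X.*; (3,1)=-1→X./OO/XO/XX
ply 2, O at XX/OO/XO/X. | (3,1)=+1→XX/OO/XO/XO*
ply 3: XX/OO/XO/XO is terminal -1 (X); from X./OO/XO/X. depth 9

X winning at [X./OO/XO/X.]: False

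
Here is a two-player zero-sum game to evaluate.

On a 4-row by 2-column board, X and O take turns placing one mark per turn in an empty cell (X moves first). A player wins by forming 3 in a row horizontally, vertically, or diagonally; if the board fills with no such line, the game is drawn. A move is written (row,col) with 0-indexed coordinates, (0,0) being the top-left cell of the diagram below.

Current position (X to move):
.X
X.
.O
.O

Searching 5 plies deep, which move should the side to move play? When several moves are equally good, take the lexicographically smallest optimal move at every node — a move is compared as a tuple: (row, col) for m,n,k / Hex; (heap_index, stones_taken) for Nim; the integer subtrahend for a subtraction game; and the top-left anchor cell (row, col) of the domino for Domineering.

[.X/X./.O/.O] X move#1: (0,0):-1/XX/X./.O/.O, (1,1):+0/.X/XX/.O/.O*, (2,0):-1/.X/X./XO/.O, (3,0):-1/.X/X./.O/XO
[.X/XX/.O/.O] O move#2: (0,0):+0/OX/XX/.O/.O*, (2,0):+0/.X/XX/OO/.O, (3,0):+0/.X/XX/.O/OO
[OX/XX/.O/.O] X move#3: (2,0):+0/OX/XX/XO/.O*, (3,0):+0/OX/XX/.O/XO
[OX/XX/XO/.O] O move#4: (3,0):+0/OX/XX/XO/OO*
[OX/XX/XO/OO] end (terminal +0, X#5); searched .X/X./.O/.O to 5

X's best at [.X/X./.O/.O]: (1,1)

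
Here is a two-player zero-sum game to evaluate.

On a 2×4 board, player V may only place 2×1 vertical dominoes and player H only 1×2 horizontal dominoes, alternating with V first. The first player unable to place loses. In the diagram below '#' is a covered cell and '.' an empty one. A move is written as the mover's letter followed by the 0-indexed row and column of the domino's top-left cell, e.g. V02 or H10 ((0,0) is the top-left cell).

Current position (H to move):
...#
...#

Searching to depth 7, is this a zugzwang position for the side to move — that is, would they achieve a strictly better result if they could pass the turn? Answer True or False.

zugzwang(...#/...#, H) = False

ply 1, H at ...#/...# | H00=+1→##.#/...#*; H01=+1→.###/...#; H10=+1→...#/##.#; H11=+1→...#/.###
ply 2, V at ##.#/...# | V02=-1→####/..##*
ply 3, H at ####/..## | H10=+1→####/####*
ply 4: ####/#### is terminal -1 (V); from ...#/...# depth 7
suppose H passes — search the same position with V to move:
pass> ply 1, V at ...#/...# | V00=-1→#..#/#..#; V01=+1→.#.#/.#.#*; V02=-1→..##/..##
pass> ply 2: .#.#/.#.# is terminal -1 (H); from ...#/...# depth 7
for H: play +1, pass -1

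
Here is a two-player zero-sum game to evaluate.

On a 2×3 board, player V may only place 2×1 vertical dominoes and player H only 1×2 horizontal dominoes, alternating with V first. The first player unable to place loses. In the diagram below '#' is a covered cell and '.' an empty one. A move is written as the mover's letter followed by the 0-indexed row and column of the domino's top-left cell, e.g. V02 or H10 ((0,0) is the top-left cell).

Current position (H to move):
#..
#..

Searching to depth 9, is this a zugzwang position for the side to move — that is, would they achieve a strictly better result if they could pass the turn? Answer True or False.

ply 1, H at #../#.. | H01=+1→###/#..*; H11=+1→#../###
ply 2: ###/#.. is terminal -1 (V); from #../#.. depth 9
suppose H passes — search the same position with V to move:
pass> ply 1, V at #../#.. | V01=+1→##./##.*; V02=+1→#.#/#.#
pass> ply 2: ##./##. is terminal -1 (H); from #../#.. depth 9
for H: play +1, pass -1

zugzwang(#../#.., H) = False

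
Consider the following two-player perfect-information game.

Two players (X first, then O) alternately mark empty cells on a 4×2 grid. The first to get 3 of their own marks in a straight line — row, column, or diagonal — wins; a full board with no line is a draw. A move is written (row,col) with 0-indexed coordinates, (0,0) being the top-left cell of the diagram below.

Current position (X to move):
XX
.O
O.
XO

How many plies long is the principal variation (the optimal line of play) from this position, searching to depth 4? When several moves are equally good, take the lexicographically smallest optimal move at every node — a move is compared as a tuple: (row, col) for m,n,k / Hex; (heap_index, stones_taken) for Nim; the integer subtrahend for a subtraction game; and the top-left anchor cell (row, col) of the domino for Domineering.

PV length from [XX/.O/O./XO]: 2 plies

ply 1, X at XX/.O/O./XO | (1,0)=-1→XX/XO/O./XO; (2,1)=+0→XX/.O/OX/XO*
ply 2, O at XX/.O/OX/XO | (1,0)=+0→XX/OO/OX/XO*
ply 3: XX/OO/OX/XO is terminal +0 (X); from XX/.O/O./XO depth 4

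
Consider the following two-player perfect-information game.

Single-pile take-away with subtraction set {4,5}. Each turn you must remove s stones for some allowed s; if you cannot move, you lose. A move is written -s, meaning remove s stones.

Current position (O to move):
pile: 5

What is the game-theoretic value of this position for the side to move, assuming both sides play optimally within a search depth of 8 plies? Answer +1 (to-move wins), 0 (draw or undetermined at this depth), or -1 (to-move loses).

ply 1, O at 5 | -4=+1→1*; -5=+1→0
ply 2: 1 is terminal -1 (X); from 5 depth 8

value(5, O) = +1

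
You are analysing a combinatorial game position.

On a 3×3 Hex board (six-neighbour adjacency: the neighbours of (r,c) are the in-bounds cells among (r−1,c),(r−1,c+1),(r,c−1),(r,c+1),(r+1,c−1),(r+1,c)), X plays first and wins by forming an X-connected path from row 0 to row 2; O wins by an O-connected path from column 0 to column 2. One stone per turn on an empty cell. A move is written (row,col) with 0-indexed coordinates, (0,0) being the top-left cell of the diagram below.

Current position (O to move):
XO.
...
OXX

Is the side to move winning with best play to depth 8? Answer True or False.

O winning at [XO./.../OXX]: True

ply 1, O at XO./.../OXX | (0,2)=+1→XOO/.../OXX*; (1,0)=-1→XO./O../OXX; (1,1)=+1→XO./.O./OXX; (1,2)=-1→XO./..O/OXX
ply 2, X at XOO/.../OXX | (1,0)=-1→XOO/X../OXX*; (1,1)=-1→XOO/.X./OXX; (1,2)=-1→XOO/..X/OXX
ply 3, O at XOO/X../OXX | (1,1)=+1→XOO/XO./OXX*; (1,2)=-1→XOO/X.O/OXX
ply 4: XOO/XO./OXX is terminal -1 (X); from XO./.../OXX depth 8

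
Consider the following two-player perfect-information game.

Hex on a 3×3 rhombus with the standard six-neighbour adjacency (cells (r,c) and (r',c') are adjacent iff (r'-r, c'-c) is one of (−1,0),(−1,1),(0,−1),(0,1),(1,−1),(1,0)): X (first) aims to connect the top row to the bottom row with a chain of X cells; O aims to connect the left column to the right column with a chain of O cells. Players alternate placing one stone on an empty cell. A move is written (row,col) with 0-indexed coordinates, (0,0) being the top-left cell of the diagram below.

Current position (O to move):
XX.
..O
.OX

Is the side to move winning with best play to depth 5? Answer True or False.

p1 O@[XX./..O/.OX]: (0,2)[XXO/..O/.OX]-1 (1,0)[XX./O.O/.OX]+1* (1,1)[XX./.OO/.OX]+1 (2,0)[XX./..O/OOX]+1
p2 X@[XX./O.O/.OX]: (0,2)[XXX/O.O/.OX]-1* (1,1)[XX./OXO/.OX]-1 (2,0)[XX./O.O/XOX]-1
p3 O@[XXX/O.O/.OX]: (1,1)[XXX/OOO/.OX]+1* (2,0)[XXX/O.O/OOX]+1
p4 X@[XXX/OOO/.OX] terminal -1; root [XX./..O/.OX] d5

O winning at [XX./..O/.OX]: True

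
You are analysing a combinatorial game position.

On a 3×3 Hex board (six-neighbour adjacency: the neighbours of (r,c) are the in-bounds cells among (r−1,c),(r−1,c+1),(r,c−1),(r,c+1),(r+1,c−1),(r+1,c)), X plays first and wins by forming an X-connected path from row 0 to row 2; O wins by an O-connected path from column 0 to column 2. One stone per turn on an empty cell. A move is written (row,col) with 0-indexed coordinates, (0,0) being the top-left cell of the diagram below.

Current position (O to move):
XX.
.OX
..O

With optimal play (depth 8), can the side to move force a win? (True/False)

ply 1, O at XX./.OX/..O | (0,2)=+1→XXO/.OX/..O*; (1,0)=+1→XX./OOX/..O; (2,0)=+1→XX./.OX/O.O; (2,1)=+1→XX./.OX/.OO
ply 2, X at XXO/.OX/..O | (1,0)=-1→XXO/XOX/..O*; (2,0)=-1→XXO/.OX/X.O; (2,1)=-1→XXO/.OX/.XO
ply 3, O at XXO/XOX/..O | (2,0)=+1→XXO/XOX/O.O*; (2,1)=-1→XXO/XOX/.OO
ply 4: XXO/XOX/O.O is terminal -1 (X); from XX./.OX/..O depth 8

O winning at [XX./.OX/..O]: True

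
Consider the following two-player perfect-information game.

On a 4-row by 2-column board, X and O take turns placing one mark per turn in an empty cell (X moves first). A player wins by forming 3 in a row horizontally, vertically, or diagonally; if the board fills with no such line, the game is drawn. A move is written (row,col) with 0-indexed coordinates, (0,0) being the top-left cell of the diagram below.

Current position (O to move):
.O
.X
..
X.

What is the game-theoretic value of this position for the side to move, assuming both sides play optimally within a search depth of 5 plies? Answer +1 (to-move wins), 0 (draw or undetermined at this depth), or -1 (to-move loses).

ply 1, O at .O/.X/../X. | (0,0)=+0→OO/.X/../X.*; (1,0)=+0→.O/OX/../X.; (2,0)=+0→.O/.X/O./X.; (2,1)=+0→.O/.X/.O/X.; (3,1)=+0→.O/.X/../XO
ply 2, X at OO/.X/../X. | (1,0)=+0→OO/XX/../X.*; (2,0)=+0→OO/.X/X./X.; (2,1)=+0→OO/.X/.X/X.; (3,1)=+0→OO/.X/../XX
ply 3, O at OO/XX/../X. | (2,0)=+0→OO/XX/O./X.*; (2,1)=-1→OO/XX/.O/X.; (3,1)=-1→OO/XX/../XO
ply 4, X at OO/XX/O./X. | (2,1)=+0→OO/XX/OX/X.*; (3,1)=+0→OO/XX/O./XX
ply 5, O at OO/XX/OX/X. | (3,1)=+0→OO/XX/OX/XO*
ply 6: OO/XX/OX/XO is terminal +0 (X); from .O/.X/../X. depth 5

value(.O/.X/../X., O) = 0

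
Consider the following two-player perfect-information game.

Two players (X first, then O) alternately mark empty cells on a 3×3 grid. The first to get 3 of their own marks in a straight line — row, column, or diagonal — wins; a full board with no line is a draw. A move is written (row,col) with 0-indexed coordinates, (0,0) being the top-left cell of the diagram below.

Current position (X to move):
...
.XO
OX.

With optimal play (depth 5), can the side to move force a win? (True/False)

X winning at [.../.XO/OX.]: True

p1 X@[.../.XO/OX.]: (0,0)[X../.XO/OX.]+1* (0,1)[.X./.XO/OX.]+1 (0,2)[..X/.XO/OX.]+0 (1,0)[.../XXO/OX.]+0 (2,2)[.../.XO/OXX]+1
p2 O@[X../.XO/OX.]: (0,1)[XO./.XO/OX.]-1* (0,2)[X.O/.XO/OX.]-1 (1,0)[X../OXO/OX.]-1 (2,2)[X../.XO/OXO]-1
p3 X@[XO./.XO/OX.]: (0,2)[XOX/.XO/OX.]+0 (1,0)[XO./XXO/OX.]+0 (2,2)[XO./.XO/OXX]+1*
p4 O@[XO./.XO/OXX] terminal -1; root [.../.XO/OX.] d5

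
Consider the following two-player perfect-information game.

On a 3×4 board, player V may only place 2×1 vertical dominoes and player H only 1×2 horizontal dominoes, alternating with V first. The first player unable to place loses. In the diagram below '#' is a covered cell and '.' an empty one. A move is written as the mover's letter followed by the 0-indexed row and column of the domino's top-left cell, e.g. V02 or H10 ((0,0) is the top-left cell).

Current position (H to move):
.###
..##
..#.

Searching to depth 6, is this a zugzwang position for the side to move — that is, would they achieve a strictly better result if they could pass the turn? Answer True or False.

ply 1, H at .###/..##/..#. | H10=+1→.###/####/..#.*; H20=-1→.###/..##/###.
ply 2: .###/####/..#. is terminal -1 (V); from .###/..##/..#. depth 6
suppose H passes — search the same position with V to move:
pass> ply 1, V at .###/..##/..#. | V00=-1→####/#.##/..#.; V10=+1→.###/#.##/#.#.*; V11=+1→.###/.###/.##.
pass> ply 2: .###/#.##/#.#. is terminal -1 (H); from .###/..##/..#. depth 6
for H: play +1, pass -1

zugzwang(.###/..##/..#., H) = False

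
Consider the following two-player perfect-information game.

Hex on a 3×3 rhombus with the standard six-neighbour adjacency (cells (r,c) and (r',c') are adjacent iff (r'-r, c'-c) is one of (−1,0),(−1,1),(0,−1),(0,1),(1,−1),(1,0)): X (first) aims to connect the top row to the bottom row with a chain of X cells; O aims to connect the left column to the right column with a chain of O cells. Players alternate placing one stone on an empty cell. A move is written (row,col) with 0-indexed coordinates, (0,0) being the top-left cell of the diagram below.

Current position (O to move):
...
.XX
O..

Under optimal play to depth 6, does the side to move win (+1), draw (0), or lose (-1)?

value(.../.XX/O.., O) = -1

ply 1, O at .../.XX/O.. | (0,0)=-1→O../.XX/O..*; (0,1)=-1→.O./.XX/O..; (0,2)=-1→..O/.XX/O..; (1,0)=-1→.../OXX/O..; (2,1)=-1→.../.XX/OO.; (2,2)=-1→.../.XX/O.O
ply 2, X at O../.XX/O.. | (0,1)=+1→OX./.XX/O..*; (0,2)=+1→O.X/.XX/O..; (1,0)=+1→O../XXX/O..; (2,1)=+1→O../.XX/OX.; (2,2)=+1→O../.XX/O.X
ply 3, O at OX./.XX/O.. | (0,2)=-1→OXO/.XX/O..*; (1,0)=-1→OX./OXX/O..; (2,1)=-1→OX./.XX/OO.; (2,2)=-1→OX./.XX/O.O
ply 4, X at OXO/.XX/O.. | (1,0)=+1→OXO/XXX/O..*; (2,1)=+1→OXO/.XX/OX.; (2,2)=+1→OXO/.XX/O.X
ply 5, O at OXO/XXX/O.. | (2,1)=-1→OXO/XXX/OO.*; (2,2)=-1→OXO/XXX/O.O
ply 6, X at OXO/XXX/OO. | (2,2)=+1→OXO/XXX/OOX*
ply 7: OXO/XXX/OOX is terminal -1 (O); from .../.XX/O.. depth 6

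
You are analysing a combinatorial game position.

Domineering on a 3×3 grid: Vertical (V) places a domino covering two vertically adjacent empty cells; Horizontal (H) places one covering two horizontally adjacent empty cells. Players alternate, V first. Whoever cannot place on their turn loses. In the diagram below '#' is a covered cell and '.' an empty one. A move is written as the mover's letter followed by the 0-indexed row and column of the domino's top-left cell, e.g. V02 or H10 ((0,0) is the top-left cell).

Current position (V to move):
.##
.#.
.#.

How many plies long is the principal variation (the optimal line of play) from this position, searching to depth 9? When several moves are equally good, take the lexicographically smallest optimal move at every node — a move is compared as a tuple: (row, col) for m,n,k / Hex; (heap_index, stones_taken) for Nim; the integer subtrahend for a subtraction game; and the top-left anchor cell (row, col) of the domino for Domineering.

[.##/.#./.#.] V move#1: V00:+1/###/##./.#.*, V10:+1/.##/##./##., V12:+1/.##/.##/.##
[###/##./.#.] end (terminal -1, H#2); searched .##/.#./.#. to 9

PV length from [.##/.#./.#.]: 1 ply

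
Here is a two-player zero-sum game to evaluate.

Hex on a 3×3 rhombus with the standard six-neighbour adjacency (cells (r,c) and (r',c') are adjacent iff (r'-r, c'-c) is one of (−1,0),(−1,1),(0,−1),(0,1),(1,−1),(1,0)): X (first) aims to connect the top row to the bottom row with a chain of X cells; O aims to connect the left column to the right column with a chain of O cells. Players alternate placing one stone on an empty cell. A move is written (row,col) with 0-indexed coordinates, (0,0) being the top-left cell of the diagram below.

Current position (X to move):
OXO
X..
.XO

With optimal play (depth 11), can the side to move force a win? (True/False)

p1 X@[OXO/X../.XO]: (1,1)[OXO/XX./.XO]+1* (1,2)[OXO/X.X/.XO]+1 (2,0)[OXO/X../XXO]+1
p2 O@[OXO/XX./.XO] terminal -1; root [OXO/X../.XO] d11

X winning at [OXO/X../.XO]: True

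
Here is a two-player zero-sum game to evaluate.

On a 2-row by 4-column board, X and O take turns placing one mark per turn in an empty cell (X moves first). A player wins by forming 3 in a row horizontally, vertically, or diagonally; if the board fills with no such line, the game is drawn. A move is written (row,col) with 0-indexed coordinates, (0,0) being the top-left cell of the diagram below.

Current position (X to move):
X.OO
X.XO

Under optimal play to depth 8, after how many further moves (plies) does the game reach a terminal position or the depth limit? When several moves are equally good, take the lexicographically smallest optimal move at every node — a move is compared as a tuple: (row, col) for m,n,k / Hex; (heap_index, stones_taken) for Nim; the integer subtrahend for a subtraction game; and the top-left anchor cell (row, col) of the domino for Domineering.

p1 X@[X.OO/X.XO]: (0,1)[XXOO/X.XO]+0 (1,1)[X.OO/XXXO]+1*
p2 O@[X.OO/XXXO] terminal -1; root [X.OO/X.XO] d8

PV length from [X.OO/X.XO]: 1 ply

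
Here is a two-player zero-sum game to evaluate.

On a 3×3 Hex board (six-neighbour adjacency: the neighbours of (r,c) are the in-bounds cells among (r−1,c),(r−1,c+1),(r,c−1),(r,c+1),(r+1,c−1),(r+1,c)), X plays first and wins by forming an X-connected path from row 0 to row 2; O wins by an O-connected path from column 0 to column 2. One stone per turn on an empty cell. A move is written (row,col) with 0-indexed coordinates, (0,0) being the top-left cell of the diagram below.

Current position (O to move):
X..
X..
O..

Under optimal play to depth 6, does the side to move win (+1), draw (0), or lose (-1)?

p1 O@[X../X../O..]: (0,1)[XO./X../O..]-1 (0,2)[X.O/X../O..]+1* (1,1)[X../XO./O..]+1 (1,2)[X../X.O/O..]+1 (2,1)[X../X../OO.]+1 (2,2)[X../X../O.O]+1
p2 X@[X.O/X../O..]: (0,1)[XXO/X../O..]-1* (1,1)[X.O/XX./O..]-1 (1,2)[X.O/X.X/O..]-1 (2,1)[X.O/X../OX.]-1 (2,2)[X.O/X../O.X]-1
p3 O@[XXO/X../O..]: (1,1)[XXO/XO./O..]+1* (1,2)[XXO/X.O/O..]+1 (2,1)[XXO/X../OO.]+1 (2,2)[XXO/X../O.O]+1
p4 X@[XXO/XO./O..] terminal -1; root [X../X../O..] d6

value(X../X../O.., O) = +1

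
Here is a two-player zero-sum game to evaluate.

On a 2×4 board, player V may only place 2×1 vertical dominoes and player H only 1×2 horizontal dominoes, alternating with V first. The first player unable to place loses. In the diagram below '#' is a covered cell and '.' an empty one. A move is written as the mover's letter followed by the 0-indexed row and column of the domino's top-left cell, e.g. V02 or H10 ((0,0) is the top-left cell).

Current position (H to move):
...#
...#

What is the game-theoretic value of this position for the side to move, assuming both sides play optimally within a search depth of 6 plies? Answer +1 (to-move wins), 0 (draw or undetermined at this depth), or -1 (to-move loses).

ply 1, H at ...#/...# | H00=+1→##.#/...#*; H01=+1→.###/...#; H10=+1→...#/##.#; H11=+1→...#/.###
ply 2, V at ##.#/...# | V02=-1→####/..##*
ply 3, H at ####/..## | H10=+1→####/####*
ply 4: ####/#### is terminal -1 (V); from ...#/...# depth 6

value(...#/...#, H) = +1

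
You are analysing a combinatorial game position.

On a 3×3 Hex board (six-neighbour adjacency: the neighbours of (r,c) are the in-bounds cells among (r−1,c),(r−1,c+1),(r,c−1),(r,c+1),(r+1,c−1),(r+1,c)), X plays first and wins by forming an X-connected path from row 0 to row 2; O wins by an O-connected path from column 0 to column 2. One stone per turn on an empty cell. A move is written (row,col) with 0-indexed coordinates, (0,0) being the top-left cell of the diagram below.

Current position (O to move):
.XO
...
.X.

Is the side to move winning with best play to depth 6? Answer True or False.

ply 1, O at .XO/.../.X. | (0,0)=-1→OXO/.../.X.; (1,0)=-1→.XO/O../.X.; (1,1)=+1→.XO/.O./.X.*; (1,2)=-1→.XO/..O/.X.; (2,0)=-1→.XO/.../OX.; (2,2)=-1→.XO/.../.XO
ply 2, X at .XO/.O./.X. | (0,0)=-1→XXO/.O./.X.*; (1,0)=-1→.XO/XO./.X.; (1,2)=-1→.XO/.OX/.X.; (2,0)=-1→.XO/.O./XX.; (2,2)=-1→.XO/.O./.XX
ply 3, O at XXO/.O./.X. | (1,0)=+1→XXO/OO./.X.*; (1,2)=+1→XXO/.OO/.X.; (2,0)=+1→XXO/.O./OX.; (2,2)=+1→XXO/.O./.XO
ply 4: XXO/OO./.X. is terminal -1 (X); from .XO/.../.X. depth 6

O winning at [.XO/.../.X.]: True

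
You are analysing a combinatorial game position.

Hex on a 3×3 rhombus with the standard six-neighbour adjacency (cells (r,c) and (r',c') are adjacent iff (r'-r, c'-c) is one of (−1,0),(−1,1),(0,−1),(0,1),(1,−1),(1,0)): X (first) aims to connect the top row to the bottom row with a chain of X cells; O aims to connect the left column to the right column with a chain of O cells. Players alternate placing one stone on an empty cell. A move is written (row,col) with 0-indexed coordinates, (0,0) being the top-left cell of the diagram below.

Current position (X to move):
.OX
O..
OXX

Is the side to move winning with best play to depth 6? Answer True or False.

X winning at [.OX/O../OXX]: True

[.OX/O../OXX] X move#1: (0,0):+1/XOX/O../OXX*, (1,1):+1/.OX/OX./OXX, (1,2):+1/.OX/O.X/OXX
[XOX/O../OXX] O move#2: (1,1):-1/XOX/OO./OXX*, (1,2):-1/XOX/O.O/OXX
[XOX/OO./OXX] X move#3: (1,2):+1/XOX/OOX/OXX*
[XOX/OOX/OXX] end (terminal -1, O#4); searched .OX/O../OXX to 6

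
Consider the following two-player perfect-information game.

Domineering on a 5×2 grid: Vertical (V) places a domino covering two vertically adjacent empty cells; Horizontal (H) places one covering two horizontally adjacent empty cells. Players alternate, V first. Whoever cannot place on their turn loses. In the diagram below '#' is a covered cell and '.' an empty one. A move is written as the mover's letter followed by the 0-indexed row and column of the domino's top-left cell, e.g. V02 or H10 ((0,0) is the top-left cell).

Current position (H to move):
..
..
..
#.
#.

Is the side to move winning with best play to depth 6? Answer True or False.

H winning at [../../../#./#.]: True

ply 1, H at ../../../#./#. | H00=-1→##/../../#./#.; H10=+1→../##/../#./#.*; H20=-1→../../##/#./#.
ply 2, V at ../##/../#./#. | V21=-1→../##/.#/##/#.*; V31=-1→../##/../##/##
ply 3, H at ../##/.#/##/#. | H00=+1→##/##/.#/##/#.*
ply 4: ##/##/.#/##/#. is terminal -1 (V); from ../../../#./#. depth 6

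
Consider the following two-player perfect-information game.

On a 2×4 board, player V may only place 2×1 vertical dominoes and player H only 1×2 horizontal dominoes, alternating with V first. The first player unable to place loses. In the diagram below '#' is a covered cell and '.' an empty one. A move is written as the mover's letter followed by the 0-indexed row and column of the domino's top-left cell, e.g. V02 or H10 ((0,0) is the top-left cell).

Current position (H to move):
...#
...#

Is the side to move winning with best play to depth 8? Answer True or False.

ply 1, H at ...#/...# | H00=+1→##.#/...#*; H01=+1→.###/...#; H10=+1→...#/##.#; H11=+1→...#/.###
ply 2, V at ##.#/...# | V02=-1→####/..##*
ply 3, H at ####/..## | H10=+1→####/####*
ply 4: ####/#### is terminal -1 (V); from ...#/...# depth 8

H winning at [...#/...#]: True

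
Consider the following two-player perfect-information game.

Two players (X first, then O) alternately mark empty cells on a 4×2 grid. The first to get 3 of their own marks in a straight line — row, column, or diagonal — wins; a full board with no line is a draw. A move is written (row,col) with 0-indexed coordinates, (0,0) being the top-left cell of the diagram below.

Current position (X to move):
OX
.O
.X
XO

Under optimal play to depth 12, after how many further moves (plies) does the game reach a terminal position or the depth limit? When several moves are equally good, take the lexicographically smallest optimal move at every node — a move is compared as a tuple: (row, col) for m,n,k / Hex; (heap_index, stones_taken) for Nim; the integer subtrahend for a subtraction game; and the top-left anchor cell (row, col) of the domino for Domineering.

p1 X@[OX/.O/.X/XO]: (1,0)[OX/XO/.X/XO]+0* (2,0)[OX/.O/XX/XO]+0
p2 O@[OX/XO/.X/XO]: (2,0)[OX/XO/OX/XO]+0*
p3 X@[OX/XO/OX/XO] terminal +0; root [OX/.O/.X/XO] d12

PV length from [OX/.O/.X/XO]: 2 plies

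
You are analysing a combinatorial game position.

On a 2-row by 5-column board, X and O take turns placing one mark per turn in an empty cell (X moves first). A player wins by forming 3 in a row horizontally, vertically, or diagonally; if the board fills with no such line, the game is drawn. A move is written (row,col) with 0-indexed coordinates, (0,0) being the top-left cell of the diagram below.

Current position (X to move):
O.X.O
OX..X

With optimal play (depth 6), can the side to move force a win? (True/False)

ply 1, X at O.X.O/OX..X | (0,1)=+0→OXX.O/OX..X*; (0,3)=+0→O.XXO/OX..X; (1,2)=+0→O.X.O/OXX.X; (1,3)=+0→O.X.O/OX.XX
ply 2, O at OXX.O/OX..X | (0,3)=+0→OXXOO/OX..X*; (1,2)=-1→OXX.O/OXO.X; (1,3)=-1→OXX.O/OX.OX
ply 3, X at OXXOO/OX..X | (1,2)=+0→OXXOO/OXX.X*; (1,3)=+0→OXXOO/OX.XX
ply 4, O at OXXOO/OXX.X | (1,3)=+0→OXXOO/OXXOX*
ply 5: OXXOO/OXXOX is terminal +0 (X); from O.X.O/OX..X depth 6

X winning at [O.X.O/OX..X]: False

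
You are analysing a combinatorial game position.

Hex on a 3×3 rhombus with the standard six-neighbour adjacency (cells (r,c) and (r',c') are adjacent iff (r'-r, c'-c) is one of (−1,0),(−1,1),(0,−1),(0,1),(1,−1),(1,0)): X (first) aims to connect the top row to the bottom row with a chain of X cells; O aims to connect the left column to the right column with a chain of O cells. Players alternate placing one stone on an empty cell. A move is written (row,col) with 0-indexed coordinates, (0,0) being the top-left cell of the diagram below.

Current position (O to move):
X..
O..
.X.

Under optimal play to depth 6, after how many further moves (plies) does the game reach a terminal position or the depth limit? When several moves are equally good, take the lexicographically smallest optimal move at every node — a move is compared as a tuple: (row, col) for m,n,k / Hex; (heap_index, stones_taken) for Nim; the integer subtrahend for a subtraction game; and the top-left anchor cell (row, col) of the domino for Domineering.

PV length from [X../O../.X.]: 3 plies

ply 1, O at X../O../.X. | (0,1)=-1→XO./O../.X.; (0,2)=+1→X.O/O../.X.*; (1,1)=+1→X../OO./.X.; (1,2)=-1→X../O.O/.X.; (2,0)=-1→X../O../OX.; (2,2)=-1→X../O../.XO
ply 2, X at X.O/O../.X. | (0,1)=-1→XXO/O../.X.*; (1,1)=-1→X.O/OX./.X.; (1,2)=-1→X.O/O.X/.X.; (2,0)=-1→X.O/O../XX.; (2,2)=-1→X.O/O../.XX
ply 3, O at XXO/O../.X. | (1,1)=+1→XXO/OO./.X.*; (1,2)=-1→XXO/O.O/.X.; (2,0)=-1→XXO/O../OX.; (2,2)=-1→XXO/O../.XO
ply 4: XXO/OO./.X. is terminal -1 (X); from X../O../.X. depth 6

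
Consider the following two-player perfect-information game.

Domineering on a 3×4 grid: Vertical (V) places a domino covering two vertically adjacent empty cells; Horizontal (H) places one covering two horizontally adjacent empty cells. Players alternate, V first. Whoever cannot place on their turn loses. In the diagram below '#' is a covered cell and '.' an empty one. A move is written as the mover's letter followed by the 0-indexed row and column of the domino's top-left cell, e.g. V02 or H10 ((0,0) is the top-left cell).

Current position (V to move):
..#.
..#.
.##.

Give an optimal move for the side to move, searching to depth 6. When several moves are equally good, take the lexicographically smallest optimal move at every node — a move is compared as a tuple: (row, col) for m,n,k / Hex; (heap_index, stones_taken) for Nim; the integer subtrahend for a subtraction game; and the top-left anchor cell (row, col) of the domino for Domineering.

V's best at [..#./..#./.##.]: V00

p1 V@[..#./..#./.##.]: V00[#.#./#.#./.##.]+1* V01[.##./.##./.##.]+1 V03[..##/..##/.##.]-1 V10[..#./#.#./###.]+1 V13[..#./..##/.###]-1
p2 H@[#.#./#.#./.##.] terminal -1; root [..#./..#./.##.] d6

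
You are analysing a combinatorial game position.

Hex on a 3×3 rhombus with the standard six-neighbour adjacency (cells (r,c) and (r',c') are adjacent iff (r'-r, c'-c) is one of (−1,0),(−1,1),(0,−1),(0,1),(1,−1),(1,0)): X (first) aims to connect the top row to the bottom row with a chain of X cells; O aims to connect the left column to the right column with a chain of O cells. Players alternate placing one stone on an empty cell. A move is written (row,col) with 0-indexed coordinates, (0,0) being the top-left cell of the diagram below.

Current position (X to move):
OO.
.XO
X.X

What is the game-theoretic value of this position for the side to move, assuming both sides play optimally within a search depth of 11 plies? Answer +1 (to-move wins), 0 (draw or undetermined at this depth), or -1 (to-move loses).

[OO./.XO/X.X] X move#1: (0,2):+1/OOX/.XO/X.X*, (1,0):-1/OO./XXO/X.X, (2,1):-1/OO./.XO/XXX
[OOX/.XO/X.X] end (terminal -1, O#2); searched OO./.XO/X.X to 11

value(OO./.XO/X.X, X) = +1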